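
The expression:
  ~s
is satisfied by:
  {s: False}


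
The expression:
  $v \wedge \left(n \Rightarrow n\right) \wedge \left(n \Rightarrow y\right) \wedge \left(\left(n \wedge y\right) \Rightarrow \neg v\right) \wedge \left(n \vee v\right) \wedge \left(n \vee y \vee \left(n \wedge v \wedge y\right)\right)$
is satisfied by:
  {y: True, v: True, n: False}


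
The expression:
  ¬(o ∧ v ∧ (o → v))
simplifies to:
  ¬o ∨ ¬v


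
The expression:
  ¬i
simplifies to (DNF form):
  ¬i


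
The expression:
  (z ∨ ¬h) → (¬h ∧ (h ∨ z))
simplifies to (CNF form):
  (h ∨ z) ∧ (h ∨ ¬h) ∧ (z ∨ ¬z) ∧ (¬h ∨ ¬z)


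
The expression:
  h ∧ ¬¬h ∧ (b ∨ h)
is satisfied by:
  {h: True}


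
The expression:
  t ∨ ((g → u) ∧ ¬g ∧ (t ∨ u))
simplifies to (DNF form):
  t ∨ (u ∧ ¬g)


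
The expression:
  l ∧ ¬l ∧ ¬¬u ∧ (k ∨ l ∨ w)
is never true.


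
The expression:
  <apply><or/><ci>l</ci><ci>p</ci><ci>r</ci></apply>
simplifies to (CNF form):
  <apply><or/><ci>l</ci><ci>p</ci><ci>r</ci></apply>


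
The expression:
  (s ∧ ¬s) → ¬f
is always true.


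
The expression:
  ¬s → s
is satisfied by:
  {s: True}


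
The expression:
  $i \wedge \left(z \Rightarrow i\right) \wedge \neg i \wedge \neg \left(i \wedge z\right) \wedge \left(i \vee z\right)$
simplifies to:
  $\text{False}$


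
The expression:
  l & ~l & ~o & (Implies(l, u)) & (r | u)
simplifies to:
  False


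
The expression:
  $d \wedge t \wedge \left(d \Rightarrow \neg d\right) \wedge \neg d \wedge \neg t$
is never true.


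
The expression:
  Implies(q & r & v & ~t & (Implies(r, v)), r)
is always true.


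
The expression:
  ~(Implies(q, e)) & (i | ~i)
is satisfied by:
  {q: True, e: False}


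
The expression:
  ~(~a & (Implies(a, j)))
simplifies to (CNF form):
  a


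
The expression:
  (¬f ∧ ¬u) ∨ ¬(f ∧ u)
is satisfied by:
  {u: False, f: False}
  {f: True, u: False}
  {u: True, f: False}


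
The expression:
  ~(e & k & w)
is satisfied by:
  {w: False, k: False, e: False}
  {e: True, w: False, k: False}
  {k: True, w: False, e: False}
  {e: True, k: True, w: False}
  {w: True, e: False, k: False}
  {e: True, w: True, k: False}
  {k: True, w: True, e: False}


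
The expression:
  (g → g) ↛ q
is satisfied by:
  {q: False}


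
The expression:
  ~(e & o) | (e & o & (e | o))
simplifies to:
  True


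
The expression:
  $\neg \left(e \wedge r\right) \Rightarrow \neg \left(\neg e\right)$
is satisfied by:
  {e: True}


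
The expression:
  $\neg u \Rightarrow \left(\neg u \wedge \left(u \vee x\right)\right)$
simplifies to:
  $u \vee x$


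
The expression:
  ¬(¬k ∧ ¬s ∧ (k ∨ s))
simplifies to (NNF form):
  True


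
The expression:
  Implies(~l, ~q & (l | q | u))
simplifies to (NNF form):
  l | (u & ~q)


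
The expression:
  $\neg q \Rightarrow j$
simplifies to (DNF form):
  $j \vee q$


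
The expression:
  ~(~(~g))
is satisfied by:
  {g: False}


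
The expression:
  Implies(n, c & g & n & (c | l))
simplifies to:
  ~n | (c & g)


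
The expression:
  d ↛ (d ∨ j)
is never true.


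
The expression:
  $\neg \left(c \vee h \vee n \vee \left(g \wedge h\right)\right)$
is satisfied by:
  {n: False, h: False, c: False}


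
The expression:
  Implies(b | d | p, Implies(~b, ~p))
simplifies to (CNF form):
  b | ~p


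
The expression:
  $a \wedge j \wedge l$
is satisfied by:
  {a: True, j: True, l: True}


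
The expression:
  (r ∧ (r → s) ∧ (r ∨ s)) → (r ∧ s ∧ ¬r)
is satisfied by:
  {s: False, r: False}
  {r: True, s: False}
  {s: True, r: False}


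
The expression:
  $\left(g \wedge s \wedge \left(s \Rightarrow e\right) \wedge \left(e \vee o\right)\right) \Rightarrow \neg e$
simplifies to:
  $\neg e \vee \neg g \vee \neg s$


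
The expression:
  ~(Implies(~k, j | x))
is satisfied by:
  {x: False, j: False, k: False}


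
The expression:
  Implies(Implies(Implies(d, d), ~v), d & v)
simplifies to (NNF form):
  v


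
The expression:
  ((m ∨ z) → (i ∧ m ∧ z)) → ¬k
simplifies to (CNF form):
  (m ∨ z ∨ ¬k) ∧ (z ∨ ¬k ∨ ¬z) ∧ (m ∨ z ∨ ¬i ∨ ¬k) ∧ (m ∨ z ∨ ¬k ∨ ¬m) ∧ (m ∨ ¬i ∨ ¬k ∨ ¬m) ∧ (z ∨ ¬i ∨ ¬k ∨ ¬z) ∧ (z ∨ ¬k ∨ ¬m ∨ ¬z) ∧ (¬i ∨ ¬k ∨ ¬m ∨ ¬z)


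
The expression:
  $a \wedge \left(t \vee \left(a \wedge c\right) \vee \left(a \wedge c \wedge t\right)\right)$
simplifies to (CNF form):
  $a \wedge \left(c \vee t\right)$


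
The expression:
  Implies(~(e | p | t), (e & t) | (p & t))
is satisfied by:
  {t: True, e: True, p: True}
  {t: True, e: True, p: False}
  {t: True, p: True, e: False}
  {t: True, p: False, e: False}
  {e: True, p: True, t: False}
  {e: True, p: False, t: False}
  {p: True, e: False, t: False}


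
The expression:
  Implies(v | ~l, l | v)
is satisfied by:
  {v: True, l: True}
  {v: True, l: False}
  {l: True, v: False}


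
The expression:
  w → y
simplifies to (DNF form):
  y ∨ ¬w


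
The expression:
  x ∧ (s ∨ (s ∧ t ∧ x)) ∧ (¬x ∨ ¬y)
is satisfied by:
  {s: True, x: True, y: False}


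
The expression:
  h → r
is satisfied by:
  {r: True, h: False}
  {h: False, r: False}
  {h: True, r: True}


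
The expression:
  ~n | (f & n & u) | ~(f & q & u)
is always true.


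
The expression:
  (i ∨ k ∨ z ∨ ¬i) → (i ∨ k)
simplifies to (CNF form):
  i ∨ k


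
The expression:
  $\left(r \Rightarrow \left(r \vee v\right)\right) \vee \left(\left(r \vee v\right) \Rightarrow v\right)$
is always true.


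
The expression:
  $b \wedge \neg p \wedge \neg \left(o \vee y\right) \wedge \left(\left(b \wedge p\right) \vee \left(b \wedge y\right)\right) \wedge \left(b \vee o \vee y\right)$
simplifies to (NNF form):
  $\text{False}$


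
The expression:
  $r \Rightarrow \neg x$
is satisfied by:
  {x: False, r: False}
  {r: True, x: False}
  {x: True, r: False}


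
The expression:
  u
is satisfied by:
  {u: True}


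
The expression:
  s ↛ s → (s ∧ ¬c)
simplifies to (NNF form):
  True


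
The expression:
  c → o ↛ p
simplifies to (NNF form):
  (o ∧ ¬p) ∨ ¬c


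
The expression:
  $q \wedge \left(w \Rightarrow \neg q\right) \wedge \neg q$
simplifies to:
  $\text{False}$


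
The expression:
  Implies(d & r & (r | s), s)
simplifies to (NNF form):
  s | ~d | ~r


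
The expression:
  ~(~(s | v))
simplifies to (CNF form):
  s | v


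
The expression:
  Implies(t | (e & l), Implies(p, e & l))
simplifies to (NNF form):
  ~p | ~t | (e & l)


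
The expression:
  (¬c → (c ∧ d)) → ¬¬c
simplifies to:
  True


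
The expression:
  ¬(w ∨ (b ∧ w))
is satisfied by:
  {w: False}


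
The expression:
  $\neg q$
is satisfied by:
  {q: False}


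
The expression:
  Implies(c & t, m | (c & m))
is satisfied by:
  {m: True, c: False, t: False}
  {c: False, t: False, m: False}
  {m: True, t: True, c: False}
  {t: True, c: False, m: False}
  {m: True, c: True, t: False}
  {c: True, m: False, t: False}
  {m: True, t: True, c: True}


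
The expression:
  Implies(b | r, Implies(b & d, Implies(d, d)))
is always true.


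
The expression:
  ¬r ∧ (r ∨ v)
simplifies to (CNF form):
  v ∧ ¬r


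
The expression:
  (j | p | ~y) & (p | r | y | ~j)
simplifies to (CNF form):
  (j | p | ~y) & (p | y | ~y) & (j | p | r | ~j) & (j | p | r | ~y) & (p | r | y | ~j) & (p | r | y | ~y) & (j | p | ~j | ~y) & (p | y | ~j | ~y)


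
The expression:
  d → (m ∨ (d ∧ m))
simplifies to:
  m ∨ ¬d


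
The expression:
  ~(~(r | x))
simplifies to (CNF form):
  r | x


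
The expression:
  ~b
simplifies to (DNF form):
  ~b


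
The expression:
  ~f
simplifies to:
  ~f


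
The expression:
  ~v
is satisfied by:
  {v: False}


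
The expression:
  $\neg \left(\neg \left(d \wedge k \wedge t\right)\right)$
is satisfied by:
  {t: True, d: True, k: True}


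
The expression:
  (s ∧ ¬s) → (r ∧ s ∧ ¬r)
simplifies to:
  True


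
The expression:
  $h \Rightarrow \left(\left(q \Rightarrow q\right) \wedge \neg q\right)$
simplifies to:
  $\neg h \vee \neg q$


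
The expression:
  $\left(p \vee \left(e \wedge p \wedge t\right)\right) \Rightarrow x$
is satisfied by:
  {x: True, p: False}
  {p: False, x: False}
  {p: True, x: True}


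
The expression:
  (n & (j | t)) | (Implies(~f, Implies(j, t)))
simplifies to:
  f | n | t | ~j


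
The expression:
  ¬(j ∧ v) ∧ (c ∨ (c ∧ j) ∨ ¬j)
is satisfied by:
  {c: True, j: False, v: False}
  {c: False, j: False, v: False}
  {v: True, c: True, j: False}
  {v: True, c: False, j: False}
  {j: True, c: True, v: False}


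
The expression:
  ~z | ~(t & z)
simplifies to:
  ~t | ~z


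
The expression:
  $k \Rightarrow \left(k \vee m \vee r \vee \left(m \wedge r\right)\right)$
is always true.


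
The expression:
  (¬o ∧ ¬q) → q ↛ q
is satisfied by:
  {q: True, o: True}
  {q: True, o: False}
  {o: True, q: False}


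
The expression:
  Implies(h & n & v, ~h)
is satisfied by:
  {h: False, v: False, n: False}
  {n: True, h: False, v: False}
  {v: True, h: False, n: False}
  {n: True, v: True, h: False}
  {h: True, n: False, v: False}
  {n: True, h: True, v: False}
  {v: True, h: True, n: False}


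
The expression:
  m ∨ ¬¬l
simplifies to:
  l ∨ m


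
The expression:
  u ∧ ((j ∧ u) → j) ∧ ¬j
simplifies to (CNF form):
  u ∧ ¬j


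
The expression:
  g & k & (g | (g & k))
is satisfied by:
  {g: True, k: True}


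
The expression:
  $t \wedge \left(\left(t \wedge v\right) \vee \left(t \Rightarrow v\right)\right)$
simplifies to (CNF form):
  $t \wedge v$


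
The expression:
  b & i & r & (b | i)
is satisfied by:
  {r: True, i: True, b: True}


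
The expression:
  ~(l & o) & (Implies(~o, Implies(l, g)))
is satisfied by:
  {g: True, l: False, o: False}
  {g: False, l: False, o: False}
  {o: True, g: True, l: False}
  {o: True, g: False, l: False}
  {l: True, g: True, o: False}


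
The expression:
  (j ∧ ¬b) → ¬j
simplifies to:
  b ∨ ¬j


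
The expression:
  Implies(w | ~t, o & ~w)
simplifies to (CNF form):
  ~w & (o | t)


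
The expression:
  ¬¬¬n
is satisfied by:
  {n: False}


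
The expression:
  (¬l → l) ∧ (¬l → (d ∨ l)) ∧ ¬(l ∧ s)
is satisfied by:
  {l: True, s: False}


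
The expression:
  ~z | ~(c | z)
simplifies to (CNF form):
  ~z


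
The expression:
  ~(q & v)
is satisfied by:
  {v: False, q: False}
  {q: True, v: False}
  {v: True, q: False}


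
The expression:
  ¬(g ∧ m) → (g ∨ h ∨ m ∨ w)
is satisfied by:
  {h: True, m: True, w: True, g: True}
  {h: True, m: True, w: True, g: False}
  {h: True, m: True, g: True, w: False}
  {h: True, m: True, g: False, w: False}
  {h: True, w: True, g: True, m: False}
  {h: True, w: True, g: False, m: False}
  {h: True, w: False, g: True, m: False}
  {h: True, w: False, g: False, m: False}
  {m: True, w: True, g: True, h: False}
  {m: True, w: True, g: False, h: False}
  {m: True, g: True, w: False, h: False}
  {m: True, g: False, w: False, h: False}
  {w: True, g: True, m: False, h: False}
  {w: True, m: False, g: False, h: False}
  {g: True, m: False, w: False, h: False}


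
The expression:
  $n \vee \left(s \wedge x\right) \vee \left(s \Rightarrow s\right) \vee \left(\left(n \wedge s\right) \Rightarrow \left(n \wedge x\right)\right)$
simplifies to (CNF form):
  $\text{True}$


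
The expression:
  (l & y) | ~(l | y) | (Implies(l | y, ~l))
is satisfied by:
  {y: True, l: False}
  {l: False, y: False}
  {l: True, y: True}


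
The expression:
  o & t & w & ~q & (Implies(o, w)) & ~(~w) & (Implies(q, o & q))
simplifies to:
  o & t & w & ~q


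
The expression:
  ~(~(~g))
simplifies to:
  ~g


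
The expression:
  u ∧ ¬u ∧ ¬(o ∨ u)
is never true.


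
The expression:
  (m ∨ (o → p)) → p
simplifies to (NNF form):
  p ∨ (o ∧ ¬m)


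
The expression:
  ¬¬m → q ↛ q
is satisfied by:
  {m: False}


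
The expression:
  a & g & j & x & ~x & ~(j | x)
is never true.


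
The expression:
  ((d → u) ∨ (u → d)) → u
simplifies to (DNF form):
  u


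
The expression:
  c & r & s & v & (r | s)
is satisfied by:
  {r: True, c: True, s: True, v: True}


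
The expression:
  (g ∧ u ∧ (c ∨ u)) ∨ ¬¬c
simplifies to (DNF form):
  c ∨ (g ∧ u)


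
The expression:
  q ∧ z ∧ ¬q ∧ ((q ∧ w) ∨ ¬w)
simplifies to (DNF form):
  False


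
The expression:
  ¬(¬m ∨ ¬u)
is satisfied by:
  {m: True, u: True}


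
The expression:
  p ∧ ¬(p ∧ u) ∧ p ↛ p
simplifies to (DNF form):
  False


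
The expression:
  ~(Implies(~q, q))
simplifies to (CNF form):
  ~q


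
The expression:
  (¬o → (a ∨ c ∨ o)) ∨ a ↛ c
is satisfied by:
  {a: True, o: True, c: True}
  {a: True, o: True, c: False}
  {a: True, c: True, o: False}
  {a: True, c: False, o: False}
  {o: True, c: True, a: False}
  {o: True, c: False, a: False}
  {c: True, o: False, a: False}


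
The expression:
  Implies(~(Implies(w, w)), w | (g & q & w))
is always true.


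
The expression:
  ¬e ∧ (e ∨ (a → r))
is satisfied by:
  {r: True, e: False, a: False}
  {e: False, a: False, r: False}
  {r: True, a: True, e: False}


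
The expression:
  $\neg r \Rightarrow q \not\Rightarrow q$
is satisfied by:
  {r: True}


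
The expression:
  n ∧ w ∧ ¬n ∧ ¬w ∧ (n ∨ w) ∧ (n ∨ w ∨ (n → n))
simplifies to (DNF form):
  False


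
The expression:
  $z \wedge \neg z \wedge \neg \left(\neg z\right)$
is never true.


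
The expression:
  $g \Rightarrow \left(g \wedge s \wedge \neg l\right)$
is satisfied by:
  {s: True, g: False, l: False}
  {s: False, g: False, l: False}
  {l: True, s: True, g: False}
  {l: True, s: False, g: False}
  {g: True, s: True, l: False}


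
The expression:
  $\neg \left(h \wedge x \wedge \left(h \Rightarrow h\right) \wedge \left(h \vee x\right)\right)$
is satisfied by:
  {h: False, x: False}
  {x: True, h: False}
  {h: True, x: False}


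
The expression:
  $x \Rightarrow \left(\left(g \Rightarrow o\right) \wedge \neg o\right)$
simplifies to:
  $\left(\neg g \wedge \neg o\right) \vee \neg x$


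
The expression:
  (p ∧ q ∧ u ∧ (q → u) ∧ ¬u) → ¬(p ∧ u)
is always true.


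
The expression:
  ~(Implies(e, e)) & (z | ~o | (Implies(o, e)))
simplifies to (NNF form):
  False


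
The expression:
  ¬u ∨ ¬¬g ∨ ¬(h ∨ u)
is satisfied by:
  {g: True, u: False}
  {u: False, g: False}
  {u: True, g: True}


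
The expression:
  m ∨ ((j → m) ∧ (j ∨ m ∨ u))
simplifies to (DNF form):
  m ∨ (u ∧ ¬j)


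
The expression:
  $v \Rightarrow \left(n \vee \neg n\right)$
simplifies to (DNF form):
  $\text{True}$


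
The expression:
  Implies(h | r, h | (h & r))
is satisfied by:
  {h: True, r: False}
  {r: False, h: False}
  {r: True, h: True}


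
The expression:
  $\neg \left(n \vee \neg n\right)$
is never true.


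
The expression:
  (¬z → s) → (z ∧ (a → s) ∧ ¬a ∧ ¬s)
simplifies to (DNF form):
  (¬a ∧ ¬s) ∨ (¬s ∧ ¬z)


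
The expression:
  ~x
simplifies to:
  ~x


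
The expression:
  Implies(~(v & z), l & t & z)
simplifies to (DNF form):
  (v & z) | (l & t & z) | (l & v & z) | (t & v & z)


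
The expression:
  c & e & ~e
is never true.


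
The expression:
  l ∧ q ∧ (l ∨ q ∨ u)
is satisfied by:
  {q: True, l: True}


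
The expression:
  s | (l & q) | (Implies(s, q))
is always true.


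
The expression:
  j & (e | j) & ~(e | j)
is never true.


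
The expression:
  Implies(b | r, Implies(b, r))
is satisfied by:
  {r: True, b: False}
  {b: False, r: False}
  {b: True, r: True}


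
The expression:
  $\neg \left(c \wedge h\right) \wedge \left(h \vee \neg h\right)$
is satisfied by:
  {h: False, c: False}
  {c: True, h: False}
  {h: True, c: False}


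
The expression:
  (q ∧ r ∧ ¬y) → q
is always true.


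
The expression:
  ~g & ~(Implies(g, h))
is never true.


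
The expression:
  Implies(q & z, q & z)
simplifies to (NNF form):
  True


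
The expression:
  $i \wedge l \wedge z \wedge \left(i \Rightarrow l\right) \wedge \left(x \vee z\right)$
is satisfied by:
  {z: True, i: True, l: True}


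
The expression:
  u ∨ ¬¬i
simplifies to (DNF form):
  i ∨ u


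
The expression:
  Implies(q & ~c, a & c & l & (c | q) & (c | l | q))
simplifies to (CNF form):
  c | ~q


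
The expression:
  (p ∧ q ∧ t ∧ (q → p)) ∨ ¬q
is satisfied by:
  {p: True, t: True, q: False}
  {p: True, t: False, q: False}
  {t: True, p: False, q: False}
  {p: False, t: False, q: False}
  {q: True, p: True, t: True}


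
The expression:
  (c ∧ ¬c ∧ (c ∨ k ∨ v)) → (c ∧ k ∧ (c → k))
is always true.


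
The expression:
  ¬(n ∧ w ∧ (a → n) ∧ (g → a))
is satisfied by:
  {g: True, a: False, w: False, n: False}
  {g: False, a: False, w: False, n: False}
  {g: True, a: True, w: False, n: False}
  {a: True, g: False, w: False, n: False}
  {n: True, g: True, a: False, w: False}
  {n: True, g: False, a: False, w: False}
  {n: True, g: True, a: True, w: False}
  {n: True, a: True, g: False, w: False}
  {w: True, g: True, n: False, a: False}
  {w: True, n: False, a: False, g: False}
  {g: True, w: True, a: True, n: False}
  {w: True, a: True, n: False, g: False}
  {g: True, w: True, n: True, a: False}


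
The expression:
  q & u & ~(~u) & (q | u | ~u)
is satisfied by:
  {u: True, q: True}


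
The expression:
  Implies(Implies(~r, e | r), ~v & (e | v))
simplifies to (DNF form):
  (e & ~v) | (~e & ~r)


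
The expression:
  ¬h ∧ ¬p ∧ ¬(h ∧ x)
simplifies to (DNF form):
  ¬h ∧ ¬p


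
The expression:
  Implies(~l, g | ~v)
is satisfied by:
  {l: True, g: True, v: False}
  {l: True, g: False, v: False}
  {g: True, l: False, v: False}
  {l: False, g: False, v: False}
  {l: True, v: True, g: True}
  {l: True, v: True, g: False}
  {v: True, g: True, l: False}


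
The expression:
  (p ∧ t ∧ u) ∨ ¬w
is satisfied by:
  {t: True, u: True, p: True, w: False}
  {t: True, u: True, p: False, w: False}
  {t: True, p: True, u: False, w: False}
  {t: True, p: False, u: False, w: False}
  {u: True, p: True, t: False, w: False}
  {u: True, t: False, p: False, w: False}
  {u: False, p: True, t: False, w: False}
  {u: False, t: False, p: False, w: False}
  {t: True, w: True, u: True, p: True}


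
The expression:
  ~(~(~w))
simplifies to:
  ~w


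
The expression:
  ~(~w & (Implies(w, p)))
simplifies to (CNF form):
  w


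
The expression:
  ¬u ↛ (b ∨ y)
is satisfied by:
  {u: False, y: False, b: False}


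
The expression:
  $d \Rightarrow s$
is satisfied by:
  {s: True, d: False}
  {d: False, s: False}
  {d: True, s: True}


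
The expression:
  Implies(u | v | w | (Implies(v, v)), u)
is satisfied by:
  {u: True}


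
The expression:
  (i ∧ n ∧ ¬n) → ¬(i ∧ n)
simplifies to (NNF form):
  True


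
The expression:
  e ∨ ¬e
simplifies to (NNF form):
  True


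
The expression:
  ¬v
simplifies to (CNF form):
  ¬v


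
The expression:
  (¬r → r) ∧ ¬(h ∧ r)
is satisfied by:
  {r: True, h: False}


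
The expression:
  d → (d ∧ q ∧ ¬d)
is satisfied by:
  {d: False}


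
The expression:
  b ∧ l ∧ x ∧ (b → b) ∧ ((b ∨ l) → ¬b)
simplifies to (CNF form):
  False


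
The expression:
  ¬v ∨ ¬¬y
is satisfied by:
  {y: True, v: False}
  {v: False, y: False}
  {v: True, y: True}


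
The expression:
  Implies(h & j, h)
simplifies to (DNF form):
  True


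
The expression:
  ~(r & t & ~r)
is always true.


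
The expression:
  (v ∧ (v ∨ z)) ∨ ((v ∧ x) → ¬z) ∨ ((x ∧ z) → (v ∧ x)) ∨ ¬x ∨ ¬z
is always true.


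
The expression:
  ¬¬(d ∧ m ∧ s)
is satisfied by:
  {m: True, s: True, d: True}


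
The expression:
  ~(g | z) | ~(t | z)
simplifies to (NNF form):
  ~z & (~g | ~t)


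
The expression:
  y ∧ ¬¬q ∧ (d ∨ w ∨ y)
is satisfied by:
  {y: True, q: True}


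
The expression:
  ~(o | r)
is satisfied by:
  {o: False, r: False}


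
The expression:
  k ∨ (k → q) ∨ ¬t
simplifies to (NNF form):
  True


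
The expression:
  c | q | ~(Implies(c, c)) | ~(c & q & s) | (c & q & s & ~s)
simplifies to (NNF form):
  True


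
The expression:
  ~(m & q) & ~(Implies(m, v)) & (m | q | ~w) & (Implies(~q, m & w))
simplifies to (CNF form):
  m & w & ~q & ~v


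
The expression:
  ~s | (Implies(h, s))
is always true.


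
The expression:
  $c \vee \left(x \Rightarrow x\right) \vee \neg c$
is always true.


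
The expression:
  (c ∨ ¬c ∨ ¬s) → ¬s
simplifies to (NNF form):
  ¬s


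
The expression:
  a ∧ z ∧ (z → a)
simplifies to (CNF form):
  a ∧ z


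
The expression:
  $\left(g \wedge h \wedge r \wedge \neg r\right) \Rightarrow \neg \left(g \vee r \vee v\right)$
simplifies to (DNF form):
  $\text{True}$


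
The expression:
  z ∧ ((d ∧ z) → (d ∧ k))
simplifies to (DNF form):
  (k ∧ z) ∨ (z ∧ ¬d)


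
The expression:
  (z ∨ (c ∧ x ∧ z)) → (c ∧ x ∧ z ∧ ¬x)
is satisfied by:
  {z: False}


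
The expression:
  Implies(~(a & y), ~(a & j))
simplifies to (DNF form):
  y | ~a | ~j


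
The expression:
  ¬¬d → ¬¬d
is always true.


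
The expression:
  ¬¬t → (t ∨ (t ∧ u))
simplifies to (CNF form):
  True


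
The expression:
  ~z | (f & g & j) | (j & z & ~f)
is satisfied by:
  {g: True, j: True, f: False, z: False}
  {j: True, g: False, f: False, z: False}
  {g: True, j: True, f: True, z: False}
  {j: True, f: True, g: False, z: False}
  {g: True, f: False, j: False, z: False}
  {g: False, f: False, j: False, z: False}
  {g: True, f: True, j: False, z: False}
  {f: True, g: False, j: False, z: False}
  {z: True, g: True, j: True, f: False}
  {z: True, j: True, g: False, f: False}
  {z: True, g: True, j: True, f: True}


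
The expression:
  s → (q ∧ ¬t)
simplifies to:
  (q ∧ ¬t) ∨ ¬s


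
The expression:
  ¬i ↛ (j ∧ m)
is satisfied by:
  {i: False, m: False, j: False}
  {j: True, i: False, m: False}
  {m: True, i: False, j: False}


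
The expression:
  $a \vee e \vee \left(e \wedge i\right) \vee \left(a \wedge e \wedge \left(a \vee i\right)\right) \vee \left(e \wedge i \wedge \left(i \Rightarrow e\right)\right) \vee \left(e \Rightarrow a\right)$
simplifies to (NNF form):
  $\text{True}$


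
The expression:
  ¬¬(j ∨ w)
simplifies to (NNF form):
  j ∨ w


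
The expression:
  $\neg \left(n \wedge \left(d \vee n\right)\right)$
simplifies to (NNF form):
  $\neg n$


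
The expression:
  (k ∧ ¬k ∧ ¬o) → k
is always true.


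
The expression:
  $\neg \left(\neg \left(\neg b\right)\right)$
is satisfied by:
  {b: False}


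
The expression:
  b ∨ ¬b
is always true.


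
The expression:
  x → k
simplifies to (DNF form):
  k ∨ ¬x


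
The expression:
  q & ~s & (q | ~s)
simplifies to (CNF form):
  q & ~s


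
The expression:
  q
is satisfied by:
  {q: True}


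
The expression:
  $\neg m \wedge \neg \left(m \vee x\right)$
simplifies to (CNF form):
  $\neg m \wedge \neg x$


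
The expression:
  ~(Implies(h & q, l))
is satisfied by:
  {h: True, q: True, l: False}


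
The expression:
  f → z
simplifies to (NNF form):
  z ∨ ¬f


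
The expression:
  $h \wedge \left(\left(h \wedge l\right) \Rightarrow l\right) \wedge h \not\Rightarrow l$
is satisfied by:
  {h: True, l: False}


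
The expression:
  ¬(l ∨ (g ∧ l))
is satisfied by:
  {l: False}


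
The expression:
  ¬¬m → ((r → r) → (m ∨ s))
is always true.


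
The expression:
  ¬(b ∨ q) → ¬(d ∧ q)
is always true.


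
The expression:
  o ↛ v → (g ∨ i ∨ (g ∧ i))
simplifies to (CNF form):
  g ∨ i ∨ v ∨ ¬o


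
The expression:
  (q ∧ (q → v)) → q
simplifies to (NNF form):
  True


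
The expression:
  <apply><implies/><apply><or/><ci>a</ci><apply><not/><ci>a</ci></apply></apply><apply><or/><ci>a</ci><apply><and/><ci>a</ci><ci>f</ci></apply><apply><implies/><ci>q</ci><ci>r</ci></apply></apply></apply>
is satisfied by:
  {r: True, a: True, q: False}
  {r: True, q: False, a: False}
  {a: True, q: False, r: False}
  {a: False, q: False, r: False}
  {r: True, a: True, q: True}
  {r: True, q: True, a: False}
  {a: True, q: True, r: False}


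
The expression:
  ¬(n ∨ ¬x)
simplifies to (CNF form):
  x ∧ ¬n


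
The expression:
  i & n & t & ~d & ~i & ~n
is never true.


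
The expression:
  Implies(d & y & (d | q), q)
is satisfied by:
  {q: True, y: False, d: False}
  {q: False, y: False, d: False}
  {d: True, q: True, y: False}
  {d: True, q: False, y: False}
  {y: True, q: True, d: False}
  {y: True, q: False, d: False}
  {y: True, d: True, q: True}


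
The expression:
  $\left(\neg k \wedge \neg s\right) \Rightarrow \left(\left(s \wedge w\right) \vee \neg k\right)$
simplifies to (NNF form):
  $\text{True}$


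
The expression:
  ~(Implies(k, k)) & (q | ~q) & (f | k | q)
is never true.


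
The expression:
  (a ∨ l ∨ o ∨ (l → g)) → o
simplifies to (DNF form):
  o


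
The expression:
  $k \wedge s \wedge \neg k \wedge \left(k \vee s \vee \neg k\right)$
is never true.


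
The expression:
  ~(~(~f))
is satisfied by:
  {f: False}


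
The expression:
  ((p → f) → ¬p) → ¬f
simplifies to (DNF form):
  p ∨ ¬f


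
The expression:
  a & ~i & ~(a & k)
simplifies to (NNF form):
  a & ~i & ~k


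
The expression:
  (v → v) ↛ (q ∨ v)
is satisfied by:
  {q: False, v: False}


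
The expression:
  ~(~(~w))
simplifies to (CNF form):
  ~w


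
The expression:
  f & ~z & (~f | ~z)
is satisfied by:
  {f: True, z: False}


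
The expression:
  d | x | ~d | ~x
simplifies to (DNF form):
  True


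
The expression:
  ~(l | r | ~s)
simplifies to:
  s & ~l & ~r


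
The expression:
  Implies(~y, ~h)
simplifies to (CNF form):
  y | ~h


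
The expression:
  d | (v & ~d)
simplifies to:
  d | v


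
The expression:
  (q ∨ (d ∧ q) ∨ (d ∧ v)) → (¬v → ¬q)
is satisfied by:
  {v: True, q: False}
  {q: False, v: False}
  {q: True, v: True}


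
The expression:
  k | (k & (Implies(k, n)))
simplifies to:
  k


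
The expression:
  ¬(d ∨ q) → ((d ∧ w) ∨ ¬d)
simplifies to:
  True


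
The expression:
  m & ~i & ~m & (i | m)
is never true.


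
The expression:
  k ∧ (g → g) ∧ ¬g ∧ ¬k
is never true.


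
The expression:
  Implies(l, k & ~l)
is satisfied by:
  {l: False}


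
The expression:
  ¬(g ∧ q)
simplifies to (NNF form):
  ¬g ∨ ¬q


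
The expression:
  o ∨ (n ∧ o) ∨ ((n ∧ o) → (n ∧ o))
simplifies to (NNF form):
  True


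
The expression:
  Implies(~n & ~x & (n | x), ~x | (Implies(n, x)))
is always true.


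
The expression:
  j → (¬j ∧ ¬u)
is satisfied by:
  {j: False}


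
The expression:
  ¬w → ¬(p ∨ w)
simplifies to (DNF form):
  w ∨ ¬p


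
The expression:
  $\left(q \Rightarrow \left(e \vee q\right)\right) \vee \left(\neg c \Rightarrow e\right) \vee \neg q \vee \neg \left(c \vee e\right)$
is always true.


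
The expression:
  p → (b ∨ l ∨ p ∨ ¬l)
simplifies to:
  True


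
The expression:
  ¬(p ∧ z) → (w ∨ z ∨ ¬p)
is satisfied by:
  {z: True, w: True, p: False}
  {z: True, p: False, w: False}
  {w: True, p: False, z: False}
  {w: False, p: False, z: False}
  {z: True, w: True, p: True}
  {z: True, p: True, w: False}
  {w: True, p: True, z: False}


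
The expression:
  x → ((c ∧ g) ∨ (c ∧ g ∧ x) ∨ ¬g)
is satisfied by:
  {c: True, g: False, x: False}
  {g: False, x: False, c: False}
  {x: True, c: True, g: False}
  {x: True, g: False, c: False}
  {c: True, g: True, x: False}
  {g: True, c: False, x: False}
  {x: True, g: True, c: True}


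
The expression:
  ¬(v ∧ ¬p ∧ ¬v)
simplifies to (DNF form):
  True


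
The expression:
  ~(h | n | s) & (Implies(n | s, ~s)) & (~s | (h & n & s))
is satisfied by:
  {n: False, h: False, s: False}


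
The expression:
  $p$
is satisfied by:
  {p: True}


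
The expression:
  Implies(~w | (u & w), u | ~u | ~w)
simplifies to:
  True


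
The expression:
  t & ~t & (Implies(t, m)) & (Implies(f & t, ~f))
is never true.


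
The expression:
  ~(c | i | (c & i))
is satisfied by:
  {i: False, c: False}


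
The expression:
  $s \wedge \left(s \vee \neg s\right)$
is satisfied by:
  {s: True}


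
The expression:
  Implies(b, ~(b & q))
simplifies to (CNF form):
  ~b | ~q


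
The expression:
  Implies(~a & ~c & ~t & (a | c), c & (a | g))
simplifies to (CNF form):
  True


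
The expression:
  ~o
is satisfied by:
  {o: False}


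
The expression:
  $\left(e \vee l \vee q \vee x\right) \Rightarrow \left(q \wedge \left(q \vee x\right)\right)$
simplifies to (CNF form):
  $\left(q \vee \neg e\right) \wedge \left(q \vee \neg l\right) \wedge \left(q \vee \neg x\right)$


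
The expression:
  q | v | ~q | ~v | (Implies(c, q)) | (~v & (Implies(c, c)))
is always true.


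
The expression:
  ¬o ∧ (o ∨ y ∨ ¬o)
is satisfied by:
  {o: False}


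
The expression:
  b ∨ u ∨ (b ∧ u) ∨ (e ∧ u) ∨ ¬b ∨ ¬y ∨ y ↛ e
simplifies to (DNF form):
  True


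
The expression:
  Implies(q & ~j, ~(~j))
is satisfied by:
  {j: True, q: False}
  {q: False, j: False}
  {q: True, j: True}


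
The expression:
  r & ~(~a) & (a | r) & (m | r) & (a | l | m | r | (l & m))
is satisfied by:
  {r: True, a: True}


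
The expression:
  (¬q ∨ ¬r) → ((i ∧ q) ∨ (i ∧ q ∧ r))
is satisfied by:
  {r: True, i: True, q: True}
  {r: True, q: True, i: False}
  {i: True, q: True, r: False}


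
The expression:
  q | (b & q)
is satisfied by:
  {q: True}


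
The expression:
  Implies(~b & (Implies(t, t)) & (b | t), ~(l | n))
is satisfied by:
  {b: True, n: False, l: False, t: False}
  {b: True, l: True, n: False, t: False}
  {b: True, n: True, l: False, t: False}
  {b: True, l: True, n: True, t: False}
  {b: False, n: False, l: False, t: False}
  {l: True, b: False, n: False, t: False}
  {n: True, b: False, l: False, t: False}
  {l: True, n: True, b: False, t: False}
  {t: True, b: True, n: False, l: False}
  {t: True, l: True, b: True, n: False}
  {t: True, b: True, n: True, l: False}
  {t: True, l: True, b: True, n: True}
  {t: True, b: False, n: False, l: False}


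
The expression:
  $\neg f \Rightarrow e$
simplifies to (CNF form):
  $e \vee f$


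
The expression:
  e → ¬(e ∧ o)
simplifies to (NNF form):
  ¬e ∨ ¬o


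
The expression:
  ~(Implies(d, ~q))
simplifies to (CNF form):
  d & q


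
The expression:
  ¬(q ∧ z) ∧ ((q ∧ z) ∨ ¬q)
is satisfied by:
  {q: False}


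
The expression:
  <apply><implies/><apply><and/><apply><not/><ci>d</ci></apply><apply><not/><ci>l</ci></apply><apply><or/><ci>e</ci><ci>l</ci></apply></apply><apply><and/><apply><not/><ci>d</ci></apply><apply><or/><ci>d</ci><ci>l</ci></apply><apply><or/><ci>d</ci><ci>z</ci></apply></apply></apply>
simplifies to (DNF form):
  <apply><or/><ci>d</ci><ci>l</ci><apply><not/><ci>e</ci></apply></apply>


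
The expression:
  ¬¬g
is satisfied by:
  {g: True}


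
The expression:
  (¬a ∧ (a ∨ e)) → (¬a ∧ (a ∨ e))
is always true.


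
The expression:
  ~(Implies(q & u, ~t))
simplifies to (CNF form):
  q & t & u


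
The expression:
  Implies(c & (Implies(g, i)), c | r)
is always true.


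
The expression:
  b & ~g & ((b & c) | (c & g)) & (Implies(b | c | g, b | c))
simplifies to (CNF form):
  b & c & ~g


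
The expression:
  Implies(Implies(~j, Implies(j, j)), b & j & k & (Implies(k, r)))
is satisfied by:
  {r: True, j: True, b: True, k: True}


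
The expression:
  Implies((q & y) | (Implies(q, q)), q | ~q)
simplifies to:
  True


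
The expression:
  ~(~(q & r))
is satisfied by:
  {r: True, q: True}


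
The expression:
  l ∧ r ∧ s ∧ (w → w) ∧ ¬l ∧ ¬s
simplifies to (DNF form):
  False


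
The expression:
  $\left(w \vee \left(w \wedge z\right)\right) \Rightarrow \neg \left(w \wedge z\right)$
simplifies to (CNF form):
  $\neg w \vee \neg z$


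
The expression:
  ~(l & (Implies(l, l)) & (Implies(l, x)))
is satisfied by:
  {l: False, x: False}
  {x: True, l: False}
  {l: True, x: False}


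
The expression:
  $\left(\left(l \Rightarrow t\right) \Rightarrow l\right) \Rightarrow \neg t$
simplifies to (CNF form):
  $\neg l \vee \neg t$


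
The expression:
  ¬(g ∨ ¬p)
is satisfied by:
  {p: True, g: False}


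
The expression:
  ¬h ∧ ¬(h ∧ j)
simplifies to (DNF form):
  ¬h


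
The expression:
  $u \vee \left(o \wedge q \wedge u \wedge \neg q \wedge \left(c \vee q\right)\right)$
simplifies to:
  $u$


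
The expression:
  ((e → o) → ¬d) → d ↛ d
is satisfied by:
  {d: True, o: True, e: False}
  {d: True, e: False, o: False}
  {d: True, o: True, e: True}


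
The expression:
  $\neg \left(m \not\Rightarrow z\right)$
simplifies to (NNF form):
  $z \vee \neg m$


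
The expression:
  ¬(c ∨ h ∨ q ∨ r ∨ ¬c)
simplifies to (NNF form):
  False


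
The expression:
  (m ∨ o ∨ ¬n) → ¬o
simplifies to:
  ¬o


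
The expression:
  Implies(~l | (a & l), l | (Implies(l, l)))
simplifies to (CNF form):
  True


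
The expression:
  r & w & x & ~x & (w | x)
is never true.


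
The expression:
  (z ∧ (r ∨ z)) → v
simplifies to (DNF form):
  v ∨ ¬z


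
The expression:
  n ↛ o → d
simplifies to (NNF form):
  d ∨ o ∨ ¬n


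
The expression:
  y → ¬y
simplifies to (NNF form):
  ¬y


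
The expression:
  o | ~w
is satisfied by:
  {o: True, w: False}
  {w: False, o: False}
  {w: True, o: True}


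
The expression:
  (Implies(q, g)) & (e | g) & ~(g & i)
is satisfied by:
  {g: True, e: True, i: False, q: False}
  {g: True, i: False, e: False, q: False}
  {q: True, g: True, e: True, i: False}
  {q: True, g: True, i: False, e: False}
  {e: True, q: False, i: False, g: False}
  {e: True, i: True, q: False, g: False}


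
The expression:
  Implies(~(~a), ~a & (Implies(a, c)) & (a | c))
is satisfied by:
  {a: False}


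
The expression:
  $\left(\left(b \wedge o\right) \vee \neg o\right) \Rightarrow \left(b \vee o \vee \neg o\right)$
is always true.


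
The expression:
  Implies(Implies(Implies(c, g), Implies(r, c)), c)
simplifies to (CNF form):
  c | r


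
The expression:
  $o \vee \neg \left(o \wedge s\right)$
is always true.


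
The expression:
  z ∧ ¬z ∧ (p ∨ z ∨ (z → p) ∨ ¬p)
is never true.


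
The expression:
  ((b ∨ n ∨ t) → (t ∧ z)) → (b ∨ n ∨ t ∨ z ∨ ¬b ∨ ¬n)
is always true.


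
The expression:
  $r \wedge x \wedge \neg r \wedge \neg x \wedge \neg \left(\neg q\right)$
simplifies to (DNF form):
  $\text{False}$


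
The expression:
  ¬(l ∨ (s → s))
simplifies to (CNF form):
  False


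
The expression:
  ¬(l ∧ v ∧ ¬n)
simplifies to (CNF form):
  n ∨ ¬l ∨ ¬v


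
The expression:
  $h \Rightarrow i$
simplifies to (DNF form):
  $i \vee \neg h$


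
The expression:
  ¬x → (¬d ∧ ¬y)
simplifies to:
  x ∨ (¬d ∧ ¬y)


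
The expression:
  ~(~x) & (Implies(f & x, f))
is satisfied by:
  {x: True}


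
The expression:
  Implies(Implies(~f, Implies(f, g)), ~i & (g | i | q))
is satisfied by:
  {q: True, g: True, i: False}
  {q: True, i: False, g: False}
  {g: True, i: False, q: False}


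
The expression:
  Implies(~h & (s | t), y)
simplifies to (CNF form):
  (h | y | ~s) & (h | y | ~t)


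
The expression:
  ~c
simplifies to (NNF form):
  ~c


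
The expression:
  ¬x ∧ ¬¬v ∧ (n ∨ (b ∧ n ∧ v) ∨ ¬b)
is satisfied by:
  {n: True, v: True, b: False, x: False}
  {v: True, n: False, b: False, x: False}
  {n: True, b: True, v: True, x: False}


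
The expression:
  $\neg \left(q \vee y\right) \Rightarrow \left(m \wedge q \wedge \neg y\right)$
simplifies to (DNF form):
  $q \vee y$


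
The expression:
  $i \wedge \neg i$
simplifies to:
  $\text{False}$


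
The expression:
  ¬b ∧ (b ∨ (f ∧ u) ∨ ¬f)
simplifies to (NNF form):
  ¬b ∧ (u ∨ ¬f)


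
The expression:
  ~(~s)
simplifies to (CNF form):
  s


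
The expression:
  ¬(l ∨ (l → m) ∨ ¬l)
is never true.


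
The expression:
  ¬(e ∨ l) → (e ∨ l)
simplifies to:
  e ∨ l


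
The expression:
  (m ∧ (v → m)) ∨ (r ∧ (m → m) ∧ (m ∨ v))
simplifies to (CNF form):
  (m ∨ r) ∧ (m ∨ v)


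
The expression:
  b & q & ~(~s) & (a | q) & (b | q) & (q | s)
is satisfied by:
  {b: True, q: True, s: True}


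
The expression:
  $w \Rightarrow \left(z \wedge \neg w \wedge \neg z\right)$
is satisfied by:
  {w: False}


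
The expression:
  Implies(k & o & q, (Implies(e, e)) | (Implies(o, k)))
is always true.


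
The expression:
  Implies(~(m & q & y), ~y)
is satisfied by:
  {m: True, q: True, y: False}
  {m: True, q: False, y: False}
  {q: True, m: False, y: False}
  {m: False, q: False, y: False}
  {y: True, m: True, q: True}


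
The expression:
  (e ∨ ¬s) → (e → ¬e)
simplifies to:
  ¬e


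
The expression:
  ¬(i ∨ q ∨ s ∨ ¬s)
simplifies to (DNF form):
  False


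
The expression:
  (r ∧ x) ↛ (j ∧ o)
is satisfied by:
  {r: True, x: True, o: False, j: False}
  {r: True, j: True, x: True, o: False}
  {r: True, o: True, x: True, j: False}


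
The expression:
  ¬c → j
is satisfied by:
  {c: True, j: True}
  {c: True, j: False}
  {j: True, c: False}


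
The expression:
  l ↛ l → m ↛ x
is always true.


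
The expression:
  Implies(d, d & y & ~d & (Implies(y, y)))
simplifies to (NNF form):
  ~d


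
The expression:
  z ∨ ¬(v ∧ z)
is always true.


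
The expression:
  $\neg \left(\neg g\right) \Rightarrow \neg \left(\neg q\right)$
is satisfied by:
  {q: True, g: False}
  {g: False, q: False}
  {g: True, q: True}
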